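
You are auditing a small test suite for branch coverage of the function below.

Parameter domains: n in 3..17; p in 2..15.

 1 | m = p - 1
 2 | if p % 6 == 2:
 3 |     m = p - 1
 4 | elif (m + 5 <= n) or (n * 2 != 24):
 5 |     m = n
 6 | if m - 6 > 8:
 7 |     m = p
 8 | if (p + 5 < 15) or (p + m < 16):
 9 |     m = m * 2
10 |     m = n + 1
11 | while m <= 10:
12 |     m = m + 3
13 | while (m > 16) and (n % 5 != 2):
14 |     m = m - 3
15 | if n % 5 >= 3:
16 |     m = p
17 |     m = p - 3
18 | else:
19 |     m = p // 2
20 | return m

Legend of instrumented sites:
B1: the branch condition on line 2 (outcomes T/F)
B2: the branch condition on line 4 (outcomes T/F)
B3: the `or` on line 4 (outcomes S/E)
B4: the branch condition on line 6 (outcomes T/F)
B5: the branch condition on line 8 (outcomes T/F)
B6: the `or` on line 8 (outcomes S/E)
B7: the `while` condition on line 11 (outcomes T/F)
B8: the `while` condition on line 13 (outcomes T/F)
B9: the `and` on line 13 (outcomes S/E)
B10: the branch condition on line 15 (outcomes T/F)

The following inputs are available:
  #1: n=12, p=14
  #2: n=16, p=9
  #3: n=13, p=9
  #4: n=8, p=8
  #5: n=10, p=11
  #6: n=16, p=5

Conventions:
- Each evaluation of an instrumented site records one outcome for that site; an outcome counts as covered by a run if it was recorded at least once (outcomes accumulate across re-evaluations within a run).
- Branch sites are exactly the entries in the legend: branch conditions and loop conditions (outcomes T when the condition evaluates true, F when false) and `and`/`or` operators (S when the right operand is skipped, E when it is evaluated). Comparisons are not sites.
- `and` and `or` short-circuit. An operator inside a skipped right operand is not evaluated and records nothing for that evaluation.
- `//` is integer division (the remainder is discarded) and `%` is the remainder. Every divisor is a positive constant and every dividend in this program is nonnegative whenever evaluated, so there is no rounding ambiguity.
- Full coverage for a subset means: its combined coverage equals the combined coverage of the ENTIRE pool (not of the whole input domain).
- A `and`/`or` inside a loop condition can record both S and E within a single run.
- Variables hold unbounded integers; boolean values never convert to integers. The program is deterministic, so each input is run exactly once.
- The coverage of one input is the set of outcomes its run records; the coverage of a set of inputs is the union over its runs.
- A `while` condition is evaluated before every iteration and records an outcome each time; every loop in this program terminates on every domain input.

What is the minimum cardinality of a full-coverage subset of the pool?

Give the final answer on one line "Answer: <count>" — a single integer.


input #1 (n=12, p=14): events B1->T, B4->F, B6->E, B5->F, B7->F, B9->S, B8->F, B10->F; covers B1=T, B4=F, B5=F, B6=E, B7=F, B8=F, B9=S, B10=F
input #2 (n=16, p=9): events B1->F, B3->S, B2->T, B4->T, B6->S, B5->T, B7->F, B9->E, B8->T, B9->S, B8->F, B10->F; covers B1=F, B2=T, B3=S, B4=T, B5=T, B6=S, B7=F, B8=T, B8=F, B9=S, B9=E, B10=F
input #3 (n=13, p=9): events B1->F, B3->S, B2->T, B4->F, B6->S, B5->T, B7->F, B9->S, B8->F, B10->T; covers B1=F, B2=T, B3=S, B4=F, B5=T, B6=S, B7=F, B8=F, B9=S, B10=T
input #4 (n=8, p=8): events B1->T, B4->F, B6->S, B5->T, B7->T, B7->F, B9->S, B8->F, B10->T; covers B1=T, B4=F, B5=T, B6=S, B7=T, B7=F, B8=F, B9=S, B10=T
input #5 (n=10, p=11): events B1->F, B3->E, B2->T, B4->F, B6->E, B5->F, B7->T, B7->F, B9->S, B8->F, B10->F; covers B1=F, B2=T, B3=E, B4=F, B5=F, B6=E, B7=T, B7=F, B8=F, B9=S, B10=F
input #6 (n=16, p=5): events B1->F, B3->S, B2->T, B4->T, B6->S, B5->T, B7->F, B9->E, B8->T, B9->S, B8->F, B10->F; covers B1=F, B2=T, B3=S, B4=T, B5=T, B6=S, B7=F, B8=T, B8=F, B9=S, B9=E, B10=F
the full pool covers 19 outcomes: B1=T, B1=F, B2=T, B3=S, B3=E, B4=T, B4=F, B5=T, B5=F, B6=S, B6=E, B7=T, B7=F, B8=T, B8=F, B9=S, B9=E, B10=T, B10=F
checked all size-1 subsets: none covers 19 outcomes (max 12/19)
checked all size-2 subsets: none covers 19 outcomes (max 17/19)
the canonical winner is {2, 4, 5}: size 3, full 19-outcome coverage, earliest index list among size-3 covers
Answer: 3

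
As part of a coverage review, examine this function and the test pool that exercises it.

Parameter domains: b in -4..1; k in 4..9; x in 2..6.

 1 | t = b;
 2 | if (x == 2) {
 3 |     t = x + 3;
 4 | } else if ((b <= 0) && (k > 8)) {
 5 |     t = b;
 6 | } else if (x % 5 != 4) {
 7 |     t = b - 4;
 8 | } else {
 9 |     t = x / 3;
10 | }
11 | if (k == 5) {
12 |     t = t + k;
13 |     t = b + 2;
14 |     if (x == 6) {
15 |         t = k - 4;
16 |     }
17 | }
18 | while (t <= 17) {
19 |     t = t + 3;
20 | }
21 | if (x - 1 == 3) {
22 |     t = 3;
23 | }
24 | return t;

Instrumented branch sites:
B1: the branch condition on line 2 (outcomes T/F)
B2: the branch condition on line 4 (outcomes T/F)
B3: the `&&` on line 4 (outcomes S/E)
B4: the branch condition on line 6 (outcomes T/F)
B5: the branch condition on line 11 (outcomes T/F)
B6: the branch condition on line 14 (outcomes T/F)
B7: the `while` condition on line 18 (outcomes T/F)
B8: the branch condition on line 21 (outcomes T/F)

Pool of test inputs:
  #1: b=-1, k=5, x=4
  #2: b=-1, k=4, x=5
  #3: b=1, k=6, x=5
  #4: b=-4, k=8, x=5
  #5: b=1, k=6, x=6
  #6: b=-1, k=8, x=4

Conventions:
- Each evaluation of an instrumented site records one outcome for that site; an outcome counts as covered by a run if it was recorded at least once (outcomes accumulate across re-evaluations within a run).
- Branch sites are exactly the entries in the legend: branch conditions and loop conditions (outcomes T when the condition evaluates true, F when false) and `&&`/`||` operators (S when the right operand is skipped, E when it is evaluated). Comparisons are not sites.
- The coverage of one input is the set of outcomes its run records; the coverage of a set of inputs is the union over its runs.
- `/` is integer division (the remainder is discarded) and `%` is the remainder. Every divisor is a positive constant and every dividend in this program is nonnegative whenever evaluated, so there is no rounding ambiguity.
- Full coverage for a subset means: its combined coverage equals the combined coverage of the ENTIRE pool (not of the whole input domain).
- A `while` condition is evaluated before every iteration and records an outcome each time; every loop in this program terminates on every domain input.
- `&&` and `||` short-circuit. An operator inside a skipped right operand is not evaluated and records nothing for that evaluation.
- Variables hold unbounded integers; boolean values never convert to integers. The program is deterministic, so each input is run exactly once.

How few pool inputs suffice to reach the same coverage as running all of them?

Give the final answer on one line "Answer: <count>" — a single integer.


run #1 (b=-1, k=5, x=4) runs B1->F, B3->E, B2->F, B4->F, B5->T, B6->F, B7->T, B7->T, B7->T, B7->T, B7->T, B7->T, B7->F, B8->T; records B1=F, B2=F, B3=E, B4=F, B5=T, B6=F, B7=T, B7=F, B8=T
run #2 (b=-1, k=4, x=5) runs B1->F, B3->E, B2->F, B4->T, B5->F, B7->T, B7->T, B7->T, B7->T, B7->T, B7->T, B7->T, B7->T, B7->F, ...; records B1=F, B2=F, B3=E, B4=T, B5=F, B7=T, B7=F, B8=F
run #3 (b=1, k=6, x=5) runs B1->F, B3->S, B2->F, B4->T, B5->F, B7->T, B7->T, B7->T, B7->T, B7->T, B7->T, B7->T, B7->F, B8->F; records B1=F, B2=F, B3=S, B4=T, B5=F, B7=T, B7=F, B8=F
run #4 (b=-4, k=8, x=5) runs B1->F, B3->E, B2->F, B4->T, B5->F, B7->T, B7->T, B7->T, B7->T, B7->T, B7->T, B7->T, B7->T, B7->T, ...; records B1=F, B2=F, B3=E, B4=T, B5=F, B7=T, B7=F, B8=F
run #5 (b=1, k=6, x=6) runs B1->F, B3->S, B2->F, B4->T, B5->F, B7->T, B7->T, B7->T, B7->T, B7->T, B7->T, B7->T, B7->F, B8->F; records B1=F, B2=F, B3=S, B4=T, B5=F, B7=T, B7=F, B8=F
run #6 (b=-1, k=8, x=4) runs B1->F, B3->E, B2->F, B4->F, B5->F, B7->T, B7->T, B7->T, B7->T, B7->T, B7->T, B7->F, B8->T; records B1=F, B2=F, B3=E, B4=F, B5=F, B7=T, B7=F, B8=T
together the pool reaches 13 outcomes: B1=F, B2=F, B3=S, B3=E, B4=T, B4=F, B5=T, B5=F, B6=F, B7=T, B7=F, B8=T, B8=F
no size-1 subset reaches all 13 outcomes (best union: 9/13)
the canonical winner is {1, 3}: size 2, full 13-outcome coverage, earliest index list among size-2 covers
Answer: 2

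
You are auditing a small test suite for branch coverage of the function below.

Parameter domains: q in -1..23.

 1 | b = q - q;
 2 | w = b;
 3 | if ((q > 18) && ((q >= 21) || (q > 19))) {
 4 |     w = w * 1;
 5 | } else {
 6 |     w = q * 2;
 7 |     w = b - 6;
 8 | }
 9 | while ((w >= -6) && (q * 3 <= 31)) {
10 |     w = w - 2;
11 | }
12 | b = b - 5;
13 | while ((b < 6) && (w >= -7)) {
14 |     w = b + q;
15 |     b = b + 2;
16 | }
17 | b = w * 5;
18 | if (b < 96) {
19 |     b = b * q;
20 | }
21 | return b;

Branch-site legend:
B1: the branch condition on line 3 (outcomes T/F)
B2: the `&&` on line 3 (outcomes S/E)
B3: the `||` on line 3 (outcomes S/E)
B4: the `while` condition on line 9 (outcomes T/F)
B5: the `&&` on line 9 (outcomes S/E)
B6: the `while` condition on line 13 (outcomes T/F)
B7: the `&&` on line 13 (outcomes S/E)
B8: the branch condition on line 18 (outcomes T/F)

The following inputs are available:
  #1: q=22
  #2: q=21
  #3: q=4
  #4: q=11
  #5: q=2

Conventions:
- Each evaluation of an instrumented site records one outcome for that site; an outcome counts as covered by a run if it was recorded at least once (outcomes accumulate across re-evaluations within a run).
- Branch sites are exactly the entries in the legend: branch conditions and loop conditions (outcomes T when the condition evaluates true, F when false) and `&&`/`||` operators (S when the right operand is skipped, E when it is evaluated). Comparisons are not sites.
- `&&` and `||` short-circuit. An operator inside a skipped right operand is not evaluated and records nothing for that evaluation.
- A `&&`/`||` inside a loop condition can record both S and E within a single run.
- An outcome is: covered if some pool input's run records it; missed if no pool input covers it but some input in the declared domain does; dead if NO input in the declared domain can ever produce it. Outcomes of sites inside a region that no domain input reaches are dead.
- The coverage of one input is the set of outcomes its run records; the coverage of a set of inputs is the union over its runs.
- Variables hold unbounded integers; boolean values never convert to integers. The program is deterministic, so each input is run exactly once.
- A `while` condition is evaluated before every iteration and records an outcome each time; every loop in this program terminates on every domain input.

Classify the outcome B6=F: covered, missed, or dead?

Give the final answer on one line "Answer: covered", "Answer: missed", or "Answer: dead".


B6=F is recorded by pool input(s) 1, 2, 3, 4, 5 -> covered
Answer: covered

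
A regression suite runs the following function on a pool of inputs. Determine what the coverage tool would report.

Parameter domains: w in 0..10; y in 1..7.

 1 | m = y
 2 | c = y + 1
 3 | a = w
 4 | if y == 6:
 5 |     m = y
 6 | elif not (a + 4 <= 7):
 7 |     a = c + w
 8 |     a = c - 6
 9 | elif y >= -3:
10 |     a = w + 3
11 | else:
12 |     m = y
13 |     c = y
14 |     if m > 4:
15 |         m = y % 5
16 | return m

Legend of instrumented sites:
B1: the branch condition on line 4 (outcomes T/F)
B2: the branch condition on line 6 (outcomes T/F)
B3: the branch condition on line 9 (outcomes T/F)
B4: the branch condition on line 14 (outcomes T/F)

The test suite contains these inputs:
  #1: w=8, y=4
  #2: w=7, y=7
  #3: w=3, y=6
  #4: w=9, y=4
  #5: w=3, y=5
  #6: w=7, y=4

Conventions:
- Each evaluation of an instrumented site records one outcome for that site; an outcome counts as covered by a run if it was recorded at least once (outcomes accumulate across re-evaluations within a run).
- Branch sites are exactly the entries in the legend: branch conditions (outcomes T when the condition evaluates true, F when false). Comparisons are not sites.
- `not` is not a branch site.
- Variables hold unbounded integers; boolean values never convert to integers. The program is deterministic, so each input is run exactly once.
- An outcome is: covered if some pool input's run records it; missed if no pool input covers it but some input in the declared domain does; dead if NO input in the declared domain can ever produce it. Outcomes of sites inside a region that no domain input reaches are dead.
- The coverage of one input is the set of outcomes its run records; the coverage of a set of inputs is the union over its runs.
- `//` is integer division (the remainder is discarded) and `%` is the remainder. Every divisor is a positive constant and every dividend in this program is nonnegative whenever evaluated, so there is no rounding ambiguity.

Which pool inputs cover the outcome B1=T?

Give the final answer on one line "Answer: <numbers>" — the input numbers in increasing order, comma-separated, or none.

input #1 (w=8, y=4): does not record B1=T
input #2 (w=7, y=7): does not record B1=T
input #3 (w=3, y=6): records B1=T
input #4 (w=9, y=4): does not record B1=T
input #5 (w=3, y=5): does not record B1=T
input #6 (w=7, y=4): does not record B1=T

Answer: 3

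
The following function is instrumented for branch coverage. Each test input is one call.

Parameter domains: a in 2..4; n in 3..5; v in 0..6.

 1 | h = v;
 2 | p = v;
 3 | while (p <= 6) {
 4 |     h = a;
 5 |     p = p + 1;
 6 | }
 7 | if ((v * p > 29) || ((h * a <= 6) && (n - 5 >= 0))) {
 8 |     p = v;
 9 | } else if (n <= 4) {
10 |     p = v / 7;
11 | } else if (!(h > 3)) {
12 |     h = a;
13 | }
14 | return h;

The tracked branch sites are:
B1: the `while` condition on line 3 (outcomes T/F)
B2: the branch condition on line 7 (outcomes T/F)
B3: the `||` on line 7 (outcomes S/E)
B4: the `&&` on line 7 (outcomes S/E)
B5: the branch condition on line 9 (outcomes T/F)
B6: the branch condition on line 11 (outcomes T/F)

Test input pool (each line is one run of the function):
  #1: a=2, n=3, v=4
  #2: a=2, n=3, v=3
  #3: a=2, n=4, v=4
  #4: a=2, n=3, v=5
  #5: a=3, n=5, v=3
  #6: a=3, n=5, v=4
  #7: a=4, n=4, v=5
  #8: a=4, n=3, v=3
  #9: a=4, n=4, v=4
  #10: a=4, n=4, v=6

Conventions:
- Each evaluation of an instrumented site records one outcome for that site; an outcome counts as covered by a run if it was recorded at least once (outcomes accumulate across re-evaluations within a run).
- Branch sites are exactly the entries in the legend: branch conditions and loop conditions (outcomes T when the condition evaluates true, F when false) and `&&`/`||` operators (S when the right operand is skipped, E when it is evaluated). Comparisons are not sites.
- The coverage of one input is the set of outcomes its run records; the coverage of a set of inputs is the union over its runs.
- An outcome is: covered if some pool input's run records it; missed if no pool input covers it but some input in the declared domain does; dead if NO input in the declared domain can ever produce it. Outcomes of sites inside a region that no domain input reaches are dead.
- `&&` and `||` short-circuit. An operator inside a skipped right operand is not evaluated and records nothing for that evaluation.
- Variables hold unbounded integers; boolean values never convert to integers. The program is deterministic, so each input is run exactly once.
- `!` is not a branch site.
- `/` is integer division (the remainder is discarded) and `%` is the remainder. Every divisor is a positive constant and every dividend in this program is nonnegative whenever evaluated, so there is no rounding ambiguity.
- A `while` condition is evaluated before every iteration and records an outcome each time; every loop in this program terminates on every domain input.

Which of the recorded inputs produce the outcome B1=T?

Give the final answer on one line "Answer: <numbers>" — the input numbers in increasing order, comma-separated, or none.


input #1 (a=2, n=3, v=4): records B1=T
input #2 (a=2, n=3, v=3): records B1=T
input #3 (a=2, n=4, v=4): records B1=T
input #4 (a=2, n=3, v=5): records B1=T
input #5 (a=3, n=5, v=3): records B1=T
input #6 (a=3, n=5, v=4): records B1=T
input #7 (a=4, n=4, v=5): records B1=T
input #8 (a=4, n=3, v=3): records B1=T
input #9 (a=4, n=4, v=4): records B1=T
input #10 (a=4, n=4, v=6): records B1=T
Answer: 1, 2, 3, 4, 5, 6, 7, 8, 9, 10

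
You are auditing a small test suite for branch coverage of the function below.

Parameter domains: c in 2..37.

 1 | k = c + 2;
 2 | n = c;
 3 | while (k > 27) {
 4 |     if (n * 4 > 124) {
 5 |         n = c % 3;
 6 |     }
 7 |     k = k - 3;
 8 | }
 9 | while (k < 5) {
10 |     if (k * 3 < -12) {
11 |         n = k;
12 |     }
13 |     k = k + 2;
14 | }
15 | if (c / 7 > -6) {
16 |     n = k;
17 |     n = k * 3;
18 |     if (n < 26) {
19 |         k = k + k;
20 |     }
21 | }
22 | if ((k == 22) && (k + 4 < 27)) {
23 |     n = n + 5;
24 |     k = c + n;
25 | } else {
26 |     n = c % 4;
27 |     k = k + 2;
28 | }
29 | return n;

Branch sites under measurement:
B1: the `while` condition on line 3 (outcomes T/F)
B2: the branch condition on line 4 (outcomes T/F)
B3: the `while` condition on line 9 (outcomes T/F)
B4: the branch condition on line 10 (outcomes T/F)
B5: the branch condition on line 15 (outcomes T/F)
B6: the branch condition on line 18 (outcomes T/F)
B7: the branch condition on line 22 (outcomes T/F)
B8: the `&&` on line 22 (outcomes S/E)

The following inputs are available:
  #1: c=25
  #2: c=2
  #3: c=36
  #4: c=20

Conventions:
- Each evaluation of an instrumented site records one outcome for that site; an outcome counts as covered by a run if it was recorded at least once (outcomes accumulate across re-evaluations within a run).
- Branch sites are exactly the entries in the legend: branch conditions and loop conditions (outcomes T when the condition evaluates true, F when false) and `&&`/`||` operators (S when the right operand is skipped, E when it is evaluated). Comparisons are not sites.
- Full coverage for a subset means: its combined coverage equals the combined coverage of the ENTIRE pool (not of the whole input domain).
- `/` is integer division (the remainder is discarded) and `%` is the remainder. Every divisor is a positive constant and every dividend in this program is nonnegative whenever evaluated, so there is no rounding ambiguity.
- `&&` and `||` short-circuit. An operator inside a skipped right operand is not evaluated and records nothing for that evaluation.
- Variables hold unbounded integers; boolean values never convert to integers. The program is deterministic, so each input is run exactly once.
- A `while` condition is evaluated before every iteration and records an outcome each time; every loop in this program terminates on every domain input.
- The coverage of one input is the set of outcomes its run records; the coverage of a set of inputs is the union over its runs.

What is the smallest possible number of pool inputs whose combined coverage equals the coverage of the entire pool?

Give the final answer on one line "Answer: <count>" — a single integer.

input #1, c=25: events B1->F, B3->F, B5->T, B6->F, B8->S, B7->F; outcomes B1=F, B3=F, B5=T, B6=F, B7=F, B8=S
input #2, c=2: events B1->F, B3->T, B4->F, B3->F, B5->T, B6->T, B8->S, B7->F; outcomes B1=F, B3=T, B3=F, B4=F, B5=T, B6=T, B7=F, B8=S
input #3, c=36: events B1->T, B2->T, B1->T, B2->F, B1->T, B2->F, B1->T, B2->F, B1->F, B3->F, B5->T, B6->F, B8->S, B7->F; outcomes B1=T, B1=F, B2=T, B2=F, B3=F, B5=T, B6=F, B7=F, B8=S
input #4, c=20: events B1->F, B3->F, B5->T, B6->F, B8->E, B7->T; outcomes B1=F, B3=F, B5=T, B6=F, B7=T, B8=E
union over all inputs: B1=T, B1=F, B2=T, B2=F, B3=T, B3=F, B4=F, B5=T, B6=T, B6=F, B7=T, B7=F, B8=S, B8=E (14 outcomes)
every size-1 subset falls short of the 14 outcomes (best: 9/14)
every size-2 subset falls short of the 14 outcomes (best: 12/14)
the canonical winner is {2, 3, 4}: size 3, full 14-outcome coverage, earliest index list among size-3 covers

Answer: 3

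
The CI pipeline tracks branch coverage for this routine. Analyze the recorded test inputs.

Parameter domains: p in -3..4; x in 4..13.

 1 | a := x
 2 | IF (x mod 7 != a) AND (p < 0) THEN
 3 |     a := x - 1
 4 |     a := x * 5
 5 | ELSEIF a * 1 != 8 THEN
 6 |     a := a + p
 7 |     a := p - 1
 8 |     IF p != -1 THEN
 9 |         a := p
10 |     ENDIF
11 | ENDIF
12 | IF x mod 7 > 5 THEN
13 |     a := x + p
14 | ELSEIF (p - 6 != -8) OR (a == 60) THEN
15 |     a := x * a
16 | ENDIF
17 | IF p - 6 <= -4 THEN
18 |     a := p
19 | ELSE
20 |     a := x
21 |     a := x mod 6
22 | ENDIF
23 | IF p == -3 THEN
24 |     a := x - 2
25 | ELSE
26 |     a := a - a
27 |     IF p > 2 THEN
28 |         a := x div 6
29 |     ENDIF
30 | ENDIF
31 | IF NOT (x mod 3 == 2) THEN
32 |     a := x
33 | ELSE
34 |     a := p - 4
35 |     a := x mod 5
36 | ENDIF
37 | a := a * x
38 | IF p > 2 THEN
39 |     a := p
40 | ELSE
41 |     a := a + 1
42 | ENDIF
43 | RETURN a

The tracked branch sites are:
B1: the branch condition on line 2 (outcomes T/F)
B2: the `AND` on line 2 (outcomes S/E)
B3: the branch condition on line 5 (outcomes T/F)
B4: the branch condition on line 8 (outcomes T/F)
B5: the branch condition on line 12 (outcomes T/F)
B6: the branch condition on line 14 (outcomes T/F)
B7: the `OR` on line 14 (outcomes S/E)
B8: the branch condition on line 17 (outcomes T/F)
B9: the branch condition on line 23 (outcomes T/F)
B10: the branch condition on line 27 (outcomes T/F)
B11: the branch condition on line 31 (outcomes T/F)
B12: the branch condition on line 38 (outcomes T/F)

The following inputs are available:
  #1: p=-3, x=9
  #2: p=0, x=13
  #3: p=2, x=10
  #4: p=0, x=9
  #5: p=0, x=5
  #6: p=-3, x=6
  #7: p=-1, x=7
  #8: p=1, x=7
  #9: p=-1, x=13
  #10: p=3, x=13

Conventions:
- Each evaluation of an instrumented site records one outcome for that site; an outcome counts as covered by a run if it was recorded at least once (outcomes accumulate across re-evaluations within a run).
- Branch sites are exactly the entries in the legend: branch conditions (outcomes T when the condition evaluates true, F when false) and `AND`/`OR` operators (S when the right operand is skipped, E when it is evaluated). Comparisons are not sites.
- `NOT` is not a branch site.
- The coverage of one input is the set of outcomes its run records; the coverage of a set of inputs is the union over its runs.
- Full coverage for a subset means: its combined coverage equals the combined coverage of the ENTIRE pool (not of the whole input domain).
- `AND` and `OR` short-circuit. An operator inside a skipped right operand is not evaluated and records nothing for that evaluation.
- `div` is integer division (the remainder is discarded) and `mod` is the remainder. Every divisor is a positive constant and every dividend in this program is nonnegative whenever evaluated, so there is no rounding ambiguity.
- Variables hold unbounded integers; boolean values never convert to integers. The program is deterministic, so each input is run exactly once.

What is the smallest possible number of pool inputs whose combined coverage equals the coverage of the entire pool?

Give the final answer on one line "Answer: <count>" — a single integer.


input #1 (p=-3, x=9): events B2->E, B1->T, B5->F, B7->S, B6->T, B8->T, B9->T, B11->T, B12->F; covers B1=T, B2=E, B5=F, B6=T, B7=S, B8=T, B9=T, B11=T, B12=F
input #2 (p=0, x=13): events B2->E, B1->F, B3->T, B4->T, B5->T, B8->T, B9->F, B10->F, B11->T, B12->F; covers B1=F, B2=E, B3=T, B4=T, B5=T, B8=T, B9=F, B10=F, B11=T, B12=F
input #3 (p=2, x=10): events B2->E, B1->F, B3->T, B4->T, B5->F, B7->S, B6->T, B8->T, B9->F, B10->F, B11->T, B12->F; covers B1=F, B2=E, B3=T, B4=T, B5=F, B6=T, B7=S, B8=T, B9=F, B10=F, B11=T, B12=F
input #4 (p=0, x=9): events B2->E, B1->F, B3->T, B4->T, B5->F, B7->S, B6->T, B8->T, B9->F, B10->F, B11->T, B12->F; covers B1=F, B2=E, B3=T, B4=T, B5=F, B6=T, B7=S, B8=T, B9=F, B10=F, B11=T, B12=F
input #5 (p=0, x=5): events B2->S, B1->F, B3->T, B4->T, B5->F, B7->S, B6->T, B8->T, B9->F, B10->F, B11->F, B12->F; covers B1=F, B2=S, B3=T, B4=T, B5=F, B6=T, B7=S, B8=T, B9=F, B10=F, B11=F, B12=F
input #6 (p=-3, x=6): events B2->S, B1->F, B3->T, B4->T, B5->T, B8->T, B9->T, B11->T, B12->F; covers B1=F, B2=S, B3=T, B4=T, B5=T, B8=T, B9=T, B11=T, B12=F
input #7 (p=-1, x=7): events B2->E, B1->T, B5->F, B7->S, B6->T, B8->T, B9->F, B10->F, B11->T, B12->F; covers B1=T, B2=E, B5=F, B6=T, B7=S, B8=T, B9=F, B10=F, B11=T, B12=F
input #8 (p=1, x=7): events B2->E, B1->F, B3->T, B4->T, B5->F, B7->S, B6->T, B8->T, B9->F, B10->F, B11->T, B12->F; covers B1=F, B2=E, B3=T, B4=T, B5=F, B6=T, B7=S, B8=T, B9=F, B10=F, B11=T, B12=F
input #9 (p=-1, x=13): events B2->E, B1->T, B5->T, B8->T, B9->F, B10->F, B11->T, B12->F; covers B1=T, B2=E, B5=T, B8=T, B9=F, B10=F, B11=T, B12=F
input #10 (p=3, x=13): events B2->E, B1->F, B3->T, B4->T, B5->T, B8->F, B9->F, B10->T, B11->T, B12->T; covers B1=F, B2=E, B3=T, B4=T, B5=T, B8=F, B9=F, B10=T, B11=T, B12=T
pool-wide coverage (20 outcomes): B1=T, B1=F, B2=S, B2=E, B3=T, B4=T, B5=T, B5=F, B6=T, B7=S, B8=T, B8=F, B9=T, B9=F, B10=T, B10=F, B11=T, B11=F, B12=T, B12=F
no size-1 subset reaches all 20 outcomes (best union: 12/20)
no size-2 subset reaches all 20 outcomes (best union: 18/20)
inputs {1, 5, 10} (size 3) cover everything; no size-3 subset with a lexicographically smaller index list covers all 20
Answer: 3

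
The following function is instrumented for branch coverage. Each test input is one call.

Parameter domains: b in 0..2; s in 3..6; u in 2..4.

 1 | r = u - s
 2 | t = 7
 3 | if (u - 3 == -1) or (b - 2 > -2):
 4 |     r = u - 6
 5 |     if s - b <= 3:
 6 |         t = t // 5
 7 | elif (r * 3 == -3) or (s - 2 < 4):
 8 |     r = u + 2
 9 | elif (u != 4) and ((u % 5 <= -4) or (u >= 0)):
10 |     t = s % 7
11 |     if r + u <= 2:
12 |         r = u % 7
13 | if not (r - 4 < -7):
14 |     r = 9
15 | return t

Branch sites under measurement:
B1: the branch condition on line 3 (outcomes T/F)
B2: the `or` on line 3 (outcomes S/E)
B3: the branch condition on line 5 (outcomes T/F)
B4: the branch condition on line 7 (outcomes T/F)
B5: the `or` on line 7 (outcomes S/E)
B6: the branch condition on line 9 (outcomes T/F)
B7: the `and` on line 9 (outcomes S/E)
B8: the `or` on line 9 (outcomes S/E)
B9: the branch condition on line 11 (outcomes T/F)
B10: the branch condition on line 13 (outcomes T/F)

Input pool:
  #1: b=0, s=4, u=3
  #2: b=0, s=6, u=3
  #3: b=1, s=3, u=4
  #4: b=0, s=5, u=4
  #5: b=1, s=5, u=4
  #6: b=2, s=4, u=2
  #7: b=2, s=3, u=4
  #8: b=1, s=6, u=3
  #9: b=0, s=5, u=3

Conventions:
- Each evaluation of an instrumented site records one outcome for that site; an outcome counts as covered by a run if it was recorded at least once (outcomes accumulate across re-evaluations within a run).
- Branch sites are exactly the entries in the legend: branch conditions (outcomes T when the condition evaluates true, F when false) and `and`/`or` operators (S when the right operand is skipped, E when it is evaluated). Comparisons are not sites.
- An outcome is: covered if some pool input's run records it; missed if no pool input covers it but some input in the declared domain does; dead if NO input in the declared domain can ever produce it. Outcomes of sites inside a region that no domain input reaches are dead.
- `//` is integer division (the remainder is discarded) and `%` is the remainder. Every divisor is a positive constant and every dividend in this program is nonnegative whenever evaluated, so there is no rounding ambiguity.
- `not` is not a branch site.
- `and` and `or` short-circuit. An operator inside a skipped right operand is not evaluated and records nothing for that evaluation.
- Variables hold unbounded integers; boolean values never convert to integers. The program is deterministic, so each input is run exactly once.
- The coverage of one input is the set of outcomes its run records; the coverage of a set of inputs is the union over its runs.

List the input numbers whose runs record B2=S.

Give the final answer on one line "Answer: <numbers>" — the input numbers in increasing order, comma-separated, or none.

input #1 (b=0, s=4, u=3): misses B2=S
input #2 (b=0, s=6, u=3): misses B2=S
input #3 (b=1, s=3, u=4): misses B2=S
input #4 (b=0, s=5, u=4): misses B2=S
input #5 (b=1, s=5, u=4): misses B2=S
input #6 (b=2, s=4, u=2): covers B2=S
input #7 (b=2, s=3, u=4): misses B2=S
input #8 (b=1, s=6, u=3): misses B2=S
input #9 (b=0, s=5, u=3): misses B2=S

Answer: 6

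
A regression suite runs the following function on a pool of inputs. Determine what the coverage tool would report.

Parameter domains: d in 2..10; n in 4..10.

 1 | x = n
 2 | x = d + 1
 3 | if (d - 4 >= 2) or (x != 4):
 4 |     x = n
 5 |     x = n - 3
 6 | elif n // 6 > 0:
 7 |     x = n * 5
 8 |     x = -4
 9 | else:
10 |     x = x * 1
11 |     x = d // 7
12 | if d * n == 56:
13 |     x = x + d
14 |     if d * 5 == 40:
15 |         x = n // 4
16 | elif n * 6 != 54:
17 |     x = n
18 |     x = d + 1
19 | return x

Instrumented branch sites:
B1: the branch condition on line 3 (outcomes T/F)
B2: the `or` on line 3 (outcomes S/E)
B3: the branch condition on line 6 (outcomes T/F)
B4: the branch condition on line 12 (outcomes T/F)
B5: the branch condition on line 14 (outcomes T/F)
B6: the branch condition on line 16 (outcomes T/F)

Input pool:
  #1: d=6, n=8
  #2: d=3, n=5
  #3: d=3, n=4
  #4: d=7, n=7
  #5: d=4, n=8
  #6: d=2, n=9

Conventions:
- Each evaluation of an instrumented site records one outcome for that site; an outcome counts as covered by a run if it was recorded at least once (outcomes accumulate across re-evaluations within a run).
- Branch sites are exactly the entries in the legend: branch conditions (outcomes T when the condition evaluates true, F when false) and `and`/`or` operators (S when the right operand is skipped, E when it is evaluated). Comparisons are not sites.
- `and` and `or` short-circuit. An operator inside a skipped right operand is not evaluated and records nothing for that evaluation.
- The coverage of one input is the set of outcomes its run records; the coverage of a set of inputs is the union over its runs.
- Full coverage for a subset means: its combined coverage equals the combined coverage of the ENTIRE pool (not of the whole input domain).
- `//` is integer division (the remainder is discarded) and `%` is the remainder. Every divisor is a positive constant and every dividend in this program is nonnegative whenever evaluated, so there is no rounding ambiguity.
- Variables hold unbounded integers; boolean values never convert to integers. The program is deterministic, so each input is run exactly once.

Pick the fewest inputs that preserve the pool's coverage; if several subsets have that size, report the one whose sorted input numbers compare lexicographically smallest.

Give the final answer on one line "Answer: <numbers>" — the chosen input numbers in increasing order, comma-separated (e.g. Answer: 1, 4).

test 1 (d=6, n=8) fires B2->S, B1->T, B4->F, B6->T; hits B1=T, B2=S, B4=F, B6=T
test 2 (d=3, n=5) fires B2->E, B1->F, B3->F, B4->F, B6->T; hits B1=F, B2=E, B3=F, B4=F, B6=T
test 3 (d=3, n=4) fires B2->E, B1->F, B3->F, B4->F, B6->T; hits B1=F, B2=E, B3=F, B4=F, B6=T
test 4 (d=7, n=7) fires B2->S, B1->T, B4->F, B6->T; hits B1=T, B2=S, B4=F, B6=T
test 5 (d=4, n=8) fires B2->E, B1->T, B4->F, B6->T; hits B1=T, B2=E, B4=F, B6=T
test 6 (d=2, n=9) fires B2->E, B1->T, B4->F, B6->F; hits B1=T, B2=E, B4=F, B6=F
the full pool covers 8 outcomes: B1=T, B1=F, B2=S, B2=E, B3=F, B4=F, B6=T, B6=F
every size-1 subset falls short of the 8 outcomes (best: 5/8)
every size-2 subset falls short of the 8 outcomes (best: 7/8)
size 3: inputs {1, 2, 6} cover all 8 outcomes, and no lexicographically smaller subset of this size does

Answer: 1, 2, 6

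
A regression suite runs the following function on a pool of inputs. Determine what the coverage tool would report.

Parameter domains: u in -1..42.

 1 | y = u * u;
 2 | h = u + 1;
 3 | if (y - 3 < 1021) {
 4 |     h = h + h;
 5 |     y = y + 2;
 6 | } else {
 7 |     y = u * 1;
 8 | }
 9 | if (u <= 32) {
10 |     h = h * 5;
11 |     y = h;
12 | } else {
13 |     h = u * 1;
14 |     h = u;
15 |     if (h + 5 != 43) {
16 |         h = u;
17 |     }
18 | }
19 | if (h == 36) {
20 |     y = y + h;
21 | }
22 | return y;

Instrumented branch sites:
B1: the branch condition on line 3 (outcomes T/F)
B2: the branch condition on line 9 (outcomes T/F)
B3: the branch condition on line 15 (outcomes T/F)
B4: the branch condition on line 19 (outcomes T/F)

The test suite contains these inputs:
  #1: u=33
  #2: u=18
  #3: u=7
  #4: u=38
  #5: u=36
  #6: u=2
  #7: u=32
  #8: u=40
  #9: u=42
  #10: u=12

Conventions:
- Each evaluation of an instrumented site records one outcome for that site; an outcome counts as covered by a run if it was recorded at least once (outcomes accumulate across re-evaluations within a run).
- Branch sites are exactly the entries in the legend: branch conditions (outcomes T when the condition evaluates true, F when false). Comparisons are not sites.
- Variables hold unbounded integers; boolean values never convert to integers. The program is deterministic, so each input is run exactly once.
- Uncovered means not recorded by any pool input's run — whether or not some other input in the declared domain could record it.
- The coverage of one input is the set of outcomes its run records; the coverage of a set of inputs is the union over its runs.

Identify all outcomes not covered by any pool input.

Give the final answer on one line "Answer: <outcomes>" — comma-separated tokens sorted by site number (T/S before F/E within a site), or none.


#1 (u=33) -> B1->F, B2->F, B3->T, B4->F; covered: B1=F, B2=F, B3=T, B4=F
#2 (u=18) -> B1->T, B2->T, B4->F; covered: B1=T, B2=T, B4=F
#3 (u=7) -> B1->T, B2->T, B4->F; covered: B1=T, B2=T, B4=F
#4 (u=38) -> B1->F, B2->F, B3->F, B4->F; covered: B1=F, B2=F, B3=F, B4=F
#5 (u=36) -> B1->F, B2->F, B3->T, B4->T; covered: B1=F, B2=F, B3=T, B4=T
#6 (u=2) -> B1->T, B2->T, B4->F; covered: B1=T, B2=T, B4=F
#7 (u=32) -> B1->F, B2->T, B4->F; covered: B1=F, B2=T, B4=F
#8 (u=40) -> B1->F, B2->F, B3->T, B4->F; covered: B1=F, B2=F, B3=T, B4=F
#9 (u=42) -> B1->F, B2->F, B3->T, B4->F; covered: B1=F, B2=F, B3=T, B4=F
#10 (u=12) -> B1->T, B2->T, B4->F; covered: B1=T, B2=T, B4=F
union over the pool: B1=T, B1=F, B2=T, B2=F, B3=T, B3=F, B4=T, B4=F
uncovered (0 of 8): none
Answer: none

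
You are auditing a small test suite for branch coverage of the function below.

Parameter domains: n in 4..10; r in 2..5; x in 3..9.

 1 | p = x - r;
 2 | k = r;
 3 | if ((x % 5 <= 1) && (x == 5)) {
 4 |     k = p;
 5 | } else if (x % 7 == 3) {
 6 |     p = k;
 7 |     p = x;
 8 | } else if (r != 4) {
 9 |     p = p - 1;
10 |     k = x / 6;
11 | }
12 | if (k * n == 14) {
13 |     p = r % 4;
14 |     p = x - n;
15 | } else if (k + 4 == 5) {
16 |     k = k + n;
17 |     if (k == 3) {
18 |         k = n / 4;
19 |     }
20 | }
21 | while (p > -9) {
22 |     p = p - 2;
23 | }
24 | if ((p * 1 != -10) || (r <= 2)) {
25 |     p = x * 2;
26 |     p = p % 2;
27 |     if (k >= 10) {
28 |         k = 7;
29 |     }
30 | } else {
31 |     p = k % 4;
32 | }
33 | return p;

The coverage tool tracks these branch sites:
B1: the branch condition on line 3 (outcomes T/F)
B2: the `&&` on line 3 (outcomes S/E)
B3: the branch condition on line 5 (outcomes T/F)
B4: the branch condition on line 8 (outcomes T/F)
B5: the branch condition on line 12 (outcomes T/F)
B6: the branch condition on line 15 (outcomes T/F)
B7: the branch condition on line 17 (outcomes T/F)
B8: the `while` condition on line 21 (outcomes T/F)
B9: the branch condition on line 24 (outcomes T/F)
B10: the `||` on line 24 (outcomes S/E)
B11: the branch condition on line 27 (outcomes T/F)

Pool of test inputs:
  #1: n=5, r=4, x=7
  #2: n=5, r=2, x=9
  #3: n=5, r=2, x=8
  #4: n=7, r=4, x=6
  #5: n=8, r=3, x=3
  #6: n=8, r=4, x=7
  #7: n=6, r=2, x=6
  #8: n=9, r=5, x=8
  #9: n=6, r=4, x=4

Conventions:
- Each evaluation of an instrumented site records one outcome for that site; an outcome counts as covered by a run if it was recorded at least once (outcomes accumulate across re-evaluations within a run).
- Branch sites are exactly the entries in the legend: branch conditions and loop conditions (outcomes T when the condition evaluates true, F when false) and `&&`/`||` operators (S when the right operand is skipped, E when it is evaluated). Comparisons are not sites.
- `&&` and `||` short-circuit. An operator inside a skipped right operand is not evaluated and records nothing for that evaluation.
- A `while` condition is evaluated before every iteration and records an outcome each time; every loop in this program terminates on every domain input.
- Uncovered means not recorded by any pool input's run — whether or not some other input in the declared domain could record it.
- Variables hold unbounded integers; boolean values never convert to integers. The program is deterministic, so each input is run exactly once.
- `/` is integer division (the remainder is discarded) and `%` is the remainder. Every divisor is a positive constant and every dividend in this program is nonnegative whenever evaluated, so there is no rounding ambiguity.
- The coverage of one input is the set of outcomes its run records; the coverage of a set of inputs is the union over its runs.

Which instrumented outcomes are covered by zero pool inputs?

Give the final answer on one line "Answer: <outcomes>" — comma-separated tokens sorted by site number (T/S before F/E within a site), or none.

#1 (n=5, r=4, x=7) -> covered: B1=F, B2=S, B3=F, B4=F, B5=F, B6=F, B8=T, B8=F, B9=T, B10=S, B11=F
#2 (n=5, r=2, x=9) -> covered: B1=F, B2=S, B3=F, B4=T, B5=F, B6=T, B7=F, B8=T, B8=F, B9=T, B10=E, B11=F
#3 (n=5, r=2, x=8) -> covered: B1=F, B2=S, B3=F, B4=T, B5=F, B6=T, B7=F, B8=T, B8=F, B9=T, B10=S, B11=F
#4 (n=7, r=4, x=6) -> covered: B1=F, B2=E, B3=F, B4=F, B5=F, B6=F, B8=T, B8=F, B9=F, B10=E
#5 (n=8, r=3, x=3) -> covered: B1=F, B2=S, B3=T, B5=F, B6=F, B8=T, B8=F, B9=T, B10=S, B11=F
#6 (n=8, r=4, x=7) -> covered: B1=F, B2=S, B3=F, B4=F, B5=F, B6=F, B8=T, B8=F, B9=T, B10=S, B11=F
#7 (n=6, r=2, x=6) -> covered: B1=F, B2=E, B3=F, B4=T, B5=F, B6=T, B7=F, B8=T, B8=F, B9=T, B10=S, B11=F
#8 (n=9, r=5, x=8) -> covered: B1=F, B2=S, B3=F, B4=T, B5=F, B6=T, B7=F, B8=T, B8=F, B9=F, B10=E
#9 (n=6, r=4, x=4) -> covered: B1=F, B2=S, B3=F, B4=F, B5=F, B6=F, B8=T, B8=F, B9=F, B10=E
union over the pool: B1=F, B2=S, B2=E, B3=T, B3=F, B4=T, B4=F, B5=F, B6=T, B6=F, B7=F, B8=T, B8=F, B9=T, B9=F, B10=S, B10=E, B11=F
uncovered (4 of 22): B1=T, B5=T, B7=T, B11=T

Answer: B1=T, B5=T, B7=T, B11=T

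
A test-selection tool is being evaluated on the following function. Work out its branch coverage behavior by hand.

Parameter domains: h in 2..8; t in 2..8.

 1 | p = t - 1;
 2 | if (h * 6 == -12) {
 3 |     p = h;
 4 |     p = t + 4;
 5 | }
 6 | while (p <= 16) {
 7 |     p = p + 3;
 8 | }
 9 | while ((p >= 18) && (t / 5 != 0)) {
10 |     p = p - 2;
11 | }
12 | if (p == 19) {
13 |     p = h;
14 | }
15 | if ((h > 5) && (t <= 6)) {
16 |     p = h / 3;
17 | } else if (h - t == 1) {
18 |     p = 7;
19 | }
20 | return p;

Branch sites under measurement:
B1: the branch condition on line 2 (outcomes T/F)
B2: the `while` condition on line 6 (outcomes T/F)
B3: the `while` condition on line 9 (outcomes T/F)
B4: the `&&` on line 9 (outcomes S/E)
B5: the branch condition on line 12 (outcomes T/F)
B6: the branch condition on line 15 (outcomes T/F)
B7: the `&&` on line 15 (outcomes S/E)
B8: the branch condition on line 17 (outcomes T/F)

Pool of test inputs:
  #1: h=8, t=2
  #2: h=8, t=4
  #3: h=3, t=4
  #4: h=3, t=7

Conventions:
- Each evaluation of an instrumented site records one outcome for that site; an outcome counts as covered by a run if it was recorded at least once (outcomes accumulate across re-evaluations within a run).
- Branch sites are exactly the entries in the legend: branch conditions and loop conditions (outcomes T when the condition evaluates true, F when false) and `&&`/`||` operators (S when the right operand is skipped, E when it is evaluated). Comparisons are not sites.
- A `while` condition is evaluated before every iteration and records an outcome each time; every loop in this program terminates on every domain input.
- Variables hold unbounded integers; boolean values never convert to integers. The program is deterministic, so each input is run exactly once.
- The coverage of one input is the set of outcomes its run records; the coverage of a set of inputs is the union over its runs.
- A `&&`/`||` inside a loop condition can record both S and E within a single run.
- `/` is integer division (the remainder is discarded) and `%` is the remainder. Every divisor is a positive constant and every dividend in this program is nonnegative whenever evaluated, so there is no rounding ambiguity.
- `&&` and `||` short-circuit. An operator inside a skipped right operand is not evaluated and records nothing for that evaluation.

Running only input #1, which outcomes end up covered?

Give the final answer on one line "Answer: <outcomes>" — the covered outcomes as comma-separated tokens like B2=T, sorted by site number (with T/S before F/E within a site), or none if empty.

Tracing the run of input #1 (h=8, t=2):
  B1->F, B2->T, B2->T, B2->T, B2->T, B2->T, B2->T, B2->F, B4->E, B3->F
  B5->T, B7->E, B6->T
distinct outcomes covered: B1=F, B2=T, B2=F, B3=F, B4=E, B5=T, B6=T, B7=E

Answer: B1=F, B2=T, B2=F, B3=F, B4=E, B5=T, B6=T, B7=E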